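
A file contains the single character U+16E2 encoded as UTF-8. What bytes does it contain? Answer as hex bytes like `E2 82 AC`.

U+16E2 = 0x16E2 = 5858 decimal. In range U+0800–U+FFFF → 3-byte form: 1110xxxx 10xxxxxx 10xxxxxx.
Binary (16 bits): 0001011011100010.
Split 4+6+6: 0001 | 011011 | 100010.
Byte 1: 11100001 = 0xE1.
Byte 2: 10011011 = 0x9B.
Byte 3: 10100010 = 0xA2.

E1 9B A2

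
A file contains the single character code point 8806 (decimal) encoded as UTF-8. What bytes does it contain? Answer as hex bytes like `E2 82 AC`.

U+2266 = 0x2266 = 8806 decimal. In range U+0800–U+FFFF → 3-byte form: 1110xxxx 10xxxxxx 10xxxxxx.
Binary (16 bits): 0010001001100110.
Split 4+6+6: 0010 | 001001 | 100110.
Byte 1: 11100010 = 0xE2.
Byte 2: 10001001 = 0x89.
Byte 3: 10100110 = 0xA6.

E2 89 A6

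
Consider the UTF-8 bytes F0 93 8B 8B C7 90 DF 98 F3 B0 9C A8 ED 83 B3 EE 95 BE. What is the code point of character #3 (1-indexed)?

Offset 0: leading byte 0xF0 = 11110000 → 4-byte char #1 = F0 93 8B 8B.
Offset 4: leading byte 0xC7 = 11000111 → 2-byte char #2 = C7 90.
Offset 6: leading byte 0xDF = 11011111 → 2-byte char #3 = DF 98.
Leading byte 0xDF = 11011111 matches 110xxxxx → 2-byte sequence.
Byte 1: 0xDF = 11011111, payload 11111 (5 bits).
Byte 2: 0x98 = 10011000 (10xxxxxx ✓), payload 011000.
Concatenate: 11111011000 = 0x7D8 (11 bits → U+07D8).

U+07D8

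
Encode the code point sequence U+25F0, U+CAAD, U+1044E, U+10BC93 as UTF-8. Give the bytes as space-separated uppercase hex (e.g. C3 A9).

E2 97 B0 EC AA AD F0 90 91 8E F4 8B B2 93

U+25F0: 3-byte form → E2 97 B0.
U+CAAD: 3-byte form → EC AA AD.
U+1044E: 4-byte form → F0 90 91 8E.
U+10BC93: 4-byte form → F4 8B B2 93.
Concatenated (14 bytes): E2 97 B0 EC AA AD F0 90 91 8E F4 8B B2 93.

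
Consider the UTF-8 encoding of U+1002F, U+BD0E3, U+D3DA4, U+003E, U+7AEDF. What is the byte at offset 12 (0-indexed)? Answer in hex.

U+1002F → 4-byte form F0 90 80 AF at offsets 0–3.
U+BD0E3 → 4-byte form F2 BD 83 A3 at offsets 4–7.
U+D3DA4 → 4-byte form F3 93 B6 A4 at offsets 8–11.
U+003E → 1-byte form 3E at offsets 12–12.
Offset 12 falls in char 4's range; it's byte 1 of 3E = 0x3E.

0x3E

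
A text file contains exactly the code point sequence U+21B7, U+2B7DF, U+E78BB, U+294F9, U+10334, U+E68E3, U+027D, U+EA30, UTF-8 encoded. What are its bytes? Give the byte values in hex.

U+21B7: 3-byte form → E2 86 B7.
U+2B7DF: 4-byte form → F0 AB 9F 9F.
U+E78BB: 4-byte form → F3 A7 A2 BB.
U+294F9: 4-byte form → F0 A9 93 B9.
U+10334: 4-byte form → F0 90 8C B4.
U+E68E3: 4-byte form → F3 A6 A3 A3.
U+027D: 2-byte form → C9 BD.
U+EA30: 3-byte form → EE A8 B0.
Concatenated (28 bytes): E2 86 B7 F0 AB 9F 9F F3 A7 A2 BB F0 A9 93 B9 F0 90 8C B4 F3 A6 A3 A3 C9 BD EE A8 B0.

E2 86 B7 F0 AB 9F 9F F3 A7 A2 BB F0 A9 93 B9 F0 90 8C B4 F3 A6 A3 A3 C9 BD EE A8 B0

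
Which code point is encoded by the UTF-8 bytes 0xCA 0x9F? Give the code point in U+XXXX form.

U+029F

Leading byte 0xCA = 11001010 matches 110xxxxx → 2-byte sequence.
Byte 1: 0xCA = 11001010, payload 01010 (5 bits).
Byte 2: 0x9F = 10011111 (10xxxxxx ✓), payload 011111.
Concatenate: 01010011111 = 0x29F (11 bits → U+029F).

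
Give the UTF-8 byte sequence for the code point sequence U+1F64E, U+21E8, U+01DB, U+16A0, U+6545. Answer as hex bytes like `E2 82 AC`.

F0 9F 99 8E E2 87 A8 C7 9B E1 9A A0 E6 95 85

U+1F64E: 4-byte form → F0 9F 99 8E.
U+21E8: 3-byte form → E2 87 A8.
U+01DB: 2-byte form → C7 9B.
U+16A0: 3-byte form → E1 9A A0.
U+6545: 3-byte form → E6 95 85.
Concatenated (15 bytes): F0 9F 99 8E E2 87 A8 C7 9B E1 9A A0 E6 95 85.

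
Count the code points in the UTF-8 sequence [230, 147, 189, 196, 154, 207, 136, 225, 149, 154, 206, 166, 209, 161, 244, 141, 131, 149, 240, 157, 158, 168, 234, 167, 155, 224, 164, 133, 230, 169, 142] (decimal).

Byte at offset 0: 0xE6 = 11100110 → 3-byte char (#1). Advance 3.
Byte at offset 3: 0xC4 = 11000100 → 2-byte char (#2). Advance 2.
Byte at offset 5: 0xCF = 11001111 → 2-byte char (#3). Advance 2.
Byte at offset 7: 0xE1 = 11100001 → 3-byte char (#4). Advance 3.
Byte at offset 10: 0xCE = 11001110 → 2-byte char (#5). Advance 2.
Byte at offset 12: 0xD1 = 11010001 → 2-byte char (#6). Advance 2.
Byte at offset 14: 0xF4 = 11110100 → 4-byte char (#7). Advance 4.
Byte at offset 18: 0xF0 = 11110000 → 4-byte char (#8). Advance 4.
Byte at offset 22: 0xEA = 11101010 → 3-byte char (#9). Advance 3.
Byte at offset 25: 0xE0 = 11100000 → 3-byte char (#10). Advance 3.
Byte at offset 28: 0xE6 = 11100110 → 3-byte char (#11). Advance 3.
Reached end at offset 31 after 11 code points.

11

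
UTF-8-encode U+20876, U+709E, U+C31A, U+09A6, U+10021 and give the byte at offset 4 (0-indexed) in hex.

U+20876 → 4-byte form F0 A0 A1 B6 at offsets 0–3.
U+709E → 3-byte form E7 82 9E at offsets 4–6.
Offset 4 falls in char 2's range; it's byte 1 of E7 82 9E = 0xE7.

0xE7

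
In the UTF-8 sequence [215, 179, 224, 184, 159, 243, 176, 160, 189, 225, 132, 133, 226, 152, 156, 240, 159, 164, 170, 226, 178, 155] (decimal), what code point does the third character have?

Offset 0: leading byte 0xD7 = 11010111 → 2-byte char #1 = D7 B3.
Offset 2: leading byte 0xE0 = 11100000 → 3-byte char #2 = E0 B8 9F.
Offset 5: leading byte 0xF3 = 11110011 → 4-byte char #3 = F3 B0 A0 BD.
Leading byte 0xF3 = 11110011 matches 11110xxx → 4-byte sequence.
Byte 1: 0xF3 = 11110011, payload 011 (3 bits).
Byte 2: 0xB0 = 10110000 (10xxxxxx ✓), payload 110000.
Byte 3: 0xA0 = 10100000 (10xxxxxx ✓), payload 100000.
Byte 4: 0xBD = 10111101 (10xxxxxx ✓), payload 111101.
Concatenate: 011110000100000111101 = 0xF083D (21 bits → U+F083D).

U+F083D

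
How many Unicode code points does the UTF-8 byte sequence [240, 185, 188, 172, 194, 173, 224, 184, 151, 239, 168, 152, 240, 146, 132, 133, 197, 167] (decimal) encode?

Byte at offset 0: 0xF0 = 11110000 → 4-byte char (#1). Advance 4.
Byte at offset 4: 0xC2 = 11000010 → 2-byte char (#2). Advance 2.
Byte at offset 6: 0xE0 = 11100000 → 3-byte char (#3). Advance 3.
Byte at offset 9: 0xEF = 11101111 → 3-byte char (#4). Advance 3.
Byte at offset 12: 0xF0 = 11110000 → 4-byte char (#5). Advance 4.
Byte at offset 16: 0xC5 = 11000101 → 2-byte char (#6). Advance 2.
Reached end at offset 18 after 6 code points.

6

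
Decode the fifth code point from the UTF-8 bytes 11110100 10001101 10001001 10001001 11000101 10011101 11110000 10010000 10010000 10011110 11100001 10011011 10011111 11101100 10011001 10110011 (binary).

Offset 0: leading byte 0xF4 = 11110100 → 4-byte char #1 = F4 8D 89 89.
Offset 4: leading byte 0xC5 = 11000101 → 2-byte char #2 = C5 9D.
Offset 6: leading byte 0xF0 = 11110000 → 4-byte char #3 = F0 90 90 9E.
Offset 10: leading byte 0xE1 = 11100001 → 3-byte char #4 = E1 9B 9F.
Offset 13: leading byte 0xEC = 11101100 → 3-byte char #5 = EC 99 B3.
Leading byte 0xEC = 11101100 matches 1110xxxx → 3-byte sequence.
Byte 1: 0xEC = 11101100, payload 1100 (4 bits).
Byte 2: 0x99 = 10011001 (10xxxxxx ✓), payload 011001.
Byte 3: 0xB3 = 10110011 (10xxxxxx ✓), payload 110011.
Concatenate: 1100011001110011 = 0xC673 (16 bits → U+C673).

U+C673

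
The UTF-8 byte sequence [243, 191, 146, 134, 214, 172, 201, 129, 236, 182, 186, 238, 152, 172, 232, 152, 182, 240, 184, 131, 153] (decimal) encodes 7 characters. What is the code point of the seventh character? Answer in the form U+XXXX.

Offset 0: leading byte 0xF3 = 11110011 → 4-byte char #1 = F3 BF 92 86.
Offset 4: leading byte 0xD6 = 11010110 → 2-byte char #2 = D6 AC.
Offset 6: leading byte 0xC9 = 11001001 → 2-byte char #3 = C9 81.
Offset 8: leading byte 0xEC = 11101100 → 3-byte char #4 = EC B6 BA.
Offset 11: leading byte 0xEE = 11101110 → 3-byte char #5 = EE 98 AC.
Offset 14: leading byte 0xE8 = 11101000 → 3-byte char #6 = E8 98 B6.
Offset 17: leading byte 0xF0 = 11110000 → 4-byte char #7 = F0 B8 83 99.
Leading byte 0xF0 = 11110000 matches 11110xxx → 4-byte sequence.
Byte 1: 0xF0 = 11110000, payload 000 (3 bits).
Byte 2: 0xB8 = 10111000 (10xxxxxx ✓), payload 111000.
Byte 3: 0x83 = 10000011 (10xxxxxx ✓), payload 000011.
Byte 4: 0x99 = 10011001 (10xxxxxx ✓), payload 011001.
Concatenate: 000111000000011011001 = 0x380D9 (21 bits → U+380D9).

U+380D9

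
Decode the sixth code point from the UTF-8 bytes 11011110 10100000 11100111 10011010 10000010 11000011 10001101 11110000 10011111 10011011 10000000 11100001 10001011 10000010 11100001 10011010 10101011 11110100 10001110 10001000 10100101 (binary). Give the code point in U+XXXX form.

U+16AB

Offset 0: leading byte 0xDE = 11011110 → 2-byte char #1 = DE A0.
Offset 2: leading byte 0xE7 = 11100111 → 3-byte char #2 = E7 9A 82.
Offset 5: leading byte 0xC3 = 11000011 → 2-byte char #3 = C3 8D.
Offset 7: leading byte 0xF0 = 11110000 → 4-byte char #4 = F0 9F 9B 80.
Offset 11: leading byte 0xE1 = 11100001 → 3-byte char #5 = E1 8B 82.
Offset 14: leading byte 0xE1 = 11100001 → 3-byte char #6 = E1 9A AB.
Leading byte 0xE1 = 11100001 matches 1110xxxx → 3-byte sequence.
Byte 1: 0xE1 = 11100001, payload 0001 (4 bits).
Byte 2: 0x9A = 10011010 (10xxxxxx ✓), payload 011010.
Byte 3: 0xAB = 10101011 (10xxxxxx ✓), payload 101011.
Concatenate: 0001011010101011 = 0x16AB (16 bits → U+16AB).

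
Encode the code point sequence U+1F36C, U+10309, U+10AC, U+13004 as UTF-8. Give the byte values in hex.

F0 9F 8D AC F0 90 8C 89 E1 82 AC F0 93 80 84

U+1F36C: 4-byte form → F0 9F 8D AC.
U+10309: 4-byte form → F0 90 8C 89.
U+10AC: 3-byte form → E1 82 AC.
U+13004: 4-byte form → F0 93 80 84.
Concatenated (15 bytes): F0 9F 8D AC F0 90 8C 89 E1 82 AC F0 93 80 84.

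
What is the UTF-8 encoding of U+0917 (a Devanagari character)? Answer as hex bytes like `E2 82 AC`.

U+0917 = 0x917 = 2327 decimal. In range U+0800–U+FFFF → 3-byte form: 1110xxxx 10xxxxxx 10xxxxxx.
Binary (16 bits): 0000100100010111.
Split 4+6+6: 0000 | 100100 | 010111.
Byte 1: 11100000 = 0xE0.
Byte 2: 10100100 = 0xA4.
Byte 3: 10010111 = 0x97.

E0 A4 97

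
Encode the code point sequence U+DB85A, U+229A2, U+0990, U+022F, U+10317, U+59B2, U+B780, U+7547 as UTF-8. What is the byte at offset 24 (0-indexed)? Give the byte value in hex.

0x95

U+DB85A → 4-byte form F3 9B A1 9A at offsets 0–3.
U+229A2 → 4-byte form F0 A2 A6 A2 at offsets 4–7.
U+0990 → 3-byte form E0 A6 90 at offsets 8–10.
U+022F → 2-byte form C8 AF at offsets 11–12.
U+10317 → 4-byte form F0 90 8C 97 at offsets 13–16.
U+59B2 → 3-byte form E5 A6 B2 at offsets 17–19.
U+B780 → 3-byte form EB 9E 80 at offsets 20–22.
U+7547 → 3-byte form E7 95 87 at offsets 23–25.
Offset 24 falls in char 8's range; it's byte 2 of E7 95 87 = 0x95.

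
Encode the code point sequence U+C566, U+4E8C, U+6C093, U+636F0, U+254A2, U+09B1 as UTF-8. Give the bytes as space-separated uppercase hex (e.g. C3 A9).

U+C566: 3-byte form → EC 95 A6.
U+4E8C: 3-byte form → E4 BA 8C.
U+6C093: 4-byte form → F1 AC 82 93.
U+636F0: 4-byte form → F1 A3 9B B0.
U+254A2: 4-byte form → F0 A5 92 A2.
U+09B1: 3-byte form → E0 A6 B1.
Concatenated (21 bytes): EC 95 A6 E4 BA 8C F1 AC 82 93 F1 A3 9B B0 F0 A5 92 A2 E0 A6 B1.

EC 95 A6 E4 BA 8C F1 AC 82 93 F1 A3 9B B0 F0 A5 92 A2 E0 A6 B1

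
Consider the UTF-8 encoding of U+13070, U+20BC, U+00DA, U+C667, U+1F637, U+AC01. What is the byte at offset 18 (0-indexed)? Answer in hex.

U+13070 → 4-byte form F0 93 81 B0 at offsets 0–3.
U+20BC → 3-byte form E2 82 BC at offsets 4–6.
U+00DA → 2-byte form C3 9A at offsets 7–8.
U+C667 → 3-byte form EC 99 A7 at offsets 9–11.
U+1F637 → 4-byte form F0 9F 98 B7 at offsets 12–15.
U+AC01 → 3-byte form EA B0 81 at offsets 16–18.
Offset 18 falls in char 6's range; it's byte 3 of EA B0 81 = 0x81.

0x81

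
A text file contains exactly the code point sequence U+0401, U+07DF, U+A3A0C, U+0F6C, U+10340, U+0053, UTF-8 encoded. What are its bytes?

D0 81 DF 9F F2 A3 A8 8C E0 BD AC F0 90 8D 80 53

U+0401: 2-byte form → D0 81.
U+07DF: 2-byte form → DF 9F.
U+A3A0C: 4-byte form → F2 A3 A8 8C.
U+0F6C: 3-byte form → E0 BD AC.
U+10340: 4-byte form → F0 90 8D 80.
U+0053: 1-byte form → 53.
Concatenated (16 bytes): D0 81 DF 9F F2 A3 A8 8C E0 BD AC F0 90 8D 80 53.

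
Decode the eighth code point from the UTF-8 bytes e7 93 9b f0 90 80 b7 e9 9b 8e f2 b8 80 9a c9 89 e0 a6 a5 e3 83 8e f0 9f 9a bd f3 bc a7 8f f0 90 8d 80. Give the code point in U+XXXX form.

Offset 0: leading byte 0xE7 = 11100111 → 3-byte char #1 = E7 93 9B.
Offset 3: leading byte 0xF0 = 11110000 → 4-byte char #2 = F0 90 80 B7.
Offset 7: leading byte 0xE9 = 11101001 → 3-byte char #3 = E9 9B 8E.
Offset 10: leading byte 0xF2 = 11110010 → 4-byte char #4 = F2 B8 80 9A.
Offset 14: leading byte 0xC9 = 11001001 → 2-byte char #5 = C9 89.
Offset 16: leading byte 0xE0 = 11100000 → 3-byte char #6 = E0 A6 A5.
Offset 19: leading byte 0xE3 = 11100011 → 3-byte char #7 = E3 83 8E.
Offset 22: leading byte 0xF0 = 11110000 → 4-byte char #8 = F0 9F 9A BD.
Leading byte 0xF0 = 11110000 matches 11110xxx → 4-byte sequence.
Byte 1: 0xF0 = 11110000, payload 000 (3 bits).
Byte 2: 0x9F = 10011111 (10xxxxxx ✓), payload 011111.
Byte 3: 0x9A = 10011010 (10xxxxxx ✓), payload 011010.
Byte 4: 0xBD = 10111101 (10xxxxxx ✓), payload 111101.
Concatenate: 000011111011010111101 = 0x1F6BD (21 bits → U+1F6BD).

U+1F6BD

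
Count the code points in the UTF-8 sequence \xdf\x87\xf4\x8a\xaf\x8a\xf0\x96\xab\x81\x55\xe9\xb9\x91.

5

Byte at offset 0: 0xDF = 11011111 → 2-byte char (#1). Advance 2.
Byte at offset 2: 0xF4 = 11110100 → 4-byte char (#2). Advance 4.
Byte at offset 6: 0xF0 = 11110000 → 4-byte char (#3). Advance 4.
Byte at offset 10: 0x55 = 01010101 → 1-byte char (#4). Advance 1.
Byte at offset 11: 0xE9 = 11101001 → 3-byte char (#5). Advance 3.
Reached end at offset 14 after 5 code points.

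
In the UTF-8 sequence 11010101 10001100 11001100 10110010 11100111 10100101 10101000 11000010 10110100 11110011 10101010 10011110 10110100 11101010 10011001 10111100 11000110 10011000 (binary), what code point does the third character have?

Offset 0: leading byte 0xD5 = 11010101 → 2-byte char #1 = D5 8C.
Offset 2: leading byte 0xCC = 11001100 → 2-byte char #2 = CC B2.
Offset 4: leading byte 0xE7 = 11100111 → 3-byte char #3 = E7 A5 A8.
Leading byte 0xE7 = 11100111 matches 1110xxxx → 3-byte sequence.
Byte 1: 0xE7 = 11100111, payload 0111 (4 bits).
Byte 2: 0xA5 = 10100101 (10xxxxxx ✓), payload 100101.
Byte 3: 0xA8 = 10101000 (10xxxxxx ✓), payload 101000.
Concatenate: 0111100101101000 = 0x7968 (16 bits → U+7968).

U+7968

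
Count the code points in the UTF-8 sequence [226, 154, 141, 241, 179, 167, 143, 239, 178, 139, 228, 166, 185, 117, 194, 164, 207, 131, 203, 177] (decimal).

8

Byte at offset 0: 0xE2 = 11100010 → 3-byte char (#1). Advance 3.
Byte at offset 3: 0xF1 = 11110001 → 4-byte char (#2). Advance 4.
Byte at offset 7: 0xEF = 11101111 → 3-byte char (#3). Advance 3.
Byte at offset 10: 0xE4 = 11100100 → 3-byte char (#4). Advance 3.
Byte at offset 13: 0x75 = 01110101 → 1-byte char (#5). Advance 1.
Byte at offset 14: 0xC2 = 11000010 → 2-byte char (#6). Advance 2.
Byte at offset 16: 0xCF = 11001111 → 2-byte char (#7). Advance 2.
Byte at offset 18: 0xCB = 11001011 → 2-byte char (#8). Advance 2.
Reached end at offset 20 after 8 code points.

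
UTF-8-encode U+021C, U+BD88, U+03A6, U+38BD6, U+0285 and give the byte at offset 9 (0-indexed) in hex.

U+021C → 2-byte form C8 9C at offsets 0–1.
U+BD88 → 3-byte form EB B6 88 at offsets 2–4.
U+03A6 → 2-byte form CE A6 at offsets 5–6.
U+38BD6 → 4-byte form F0 B8 AF 96 at offsets 7–10.
Offset 9 falls in char 4's range; it's byte 3 of F0 B8 AF 96 = 0xAF.

0xAF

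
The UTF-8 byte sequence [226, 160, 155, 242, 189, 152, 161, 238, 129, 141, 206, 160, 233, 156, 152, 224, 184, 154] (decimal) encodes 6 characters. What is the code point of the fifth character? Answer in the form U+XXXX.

Offset 0: leading byte 0xE2 = 11100010 → 3-byte char #1 = E2 A0 9B.
Offset 3: leading byte 0xF2 = 11110010 → 4-byte char #2 = F2 BD 98 A1.
Offset 7: leading byte 0xEE = 11101110 → 3-byte char #3 = EE 81 8D.
Offset 10: leading byte 0xCE = 11001110 → 2-byte char #4 = CE A0.
Offset 12: leading byte 0xE9 = 11101001 → 3-byte char #5 = E9 9C 98.
Leading byte 0xE9 = 11101001 matches 1110xxxx → 3-byte sequence.
Byte 1: 0xE9 = 11101001, payload 1001 (4 bits).
Byte 2: 0x9C = 10011100 (10xxxxxx ✓), payload 011100.
Byte 3: 0x98 = 10011000 (10xxxxxx ✓), payload 011000.
Concatenate: 1001011100011000 = 0x9718 (16 bits → U+9718).

U+9718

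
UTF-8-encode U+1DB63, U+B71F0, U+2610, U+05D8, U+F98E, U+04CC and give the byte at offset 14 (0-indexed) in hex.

0xA6

U+1DB63 → 4-byte form F0 9D AD A3 at offsets 0–3.
U+B71F0 → 4-byte form F2 B7 87 B0 at offsets 4–7.
U+2610 → 3-byte form E2 98 90 at offsets 8–10.
U+05D8 → 2-byte form D7 98 at offsets 11–12.
U+F98E → 3-byte form EF A6 8E at offsets 13–15.
Offset 14 falls in char 5's range; it's byte 2 of EF A6 8E = 0xA6.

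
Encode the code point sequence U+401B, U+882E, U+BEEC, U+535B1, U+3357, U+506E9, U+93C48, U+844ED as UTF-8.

E4 80 9B E8 A0 AE EB BB AC F1 93 96 B1 E3 8D 97 F1 90 9B A9 F2 93 B1 88 F2 84 93 AD

U+401B: 3-byte form → E4 80 9B.
U+882E: 3-byte form → E8 A0 AE.
U+BEEC: 3-byte form → EB BB AC.
U+535B1: 4-byte form → F1 93 96 B1.
U+3357: 3-byte form → E3 8D 97.
U+506E9: 4-byte form → F1 90 9B A9.
U+93C48: 4-byte form → F2 93 B1 88.
U+844ED: 4-byte form → F2 84 93 AD.
Concatenated (28 bytes): E4 80 9B E8 A0 AE EB BB AC F1 93 96 B1 E3 8D 97 F1 90 9B A9 F2 93 B1 88 F2 84 93 AD.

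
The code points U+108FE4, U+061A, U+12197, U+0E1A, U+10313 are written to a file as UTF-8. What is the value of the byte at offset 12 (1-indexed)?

1-indexed offset 12 is 0-indexed offset 11.
U+108FE4 → 4-byte form F4 88 BF A4 at offsets 0–3.
U+061A → 2-byte form D8 9A at offsets 4–5.
U+12197 → 4-byte form F0 92 86 97 at offsets 6–9.
U+0E1A → 3-byte form E0 B8 9A at offsets 10–12.
Offset 11 falls in char 4's range; it's byte 2 of E0 B8 9A = 0xB8.

0xB8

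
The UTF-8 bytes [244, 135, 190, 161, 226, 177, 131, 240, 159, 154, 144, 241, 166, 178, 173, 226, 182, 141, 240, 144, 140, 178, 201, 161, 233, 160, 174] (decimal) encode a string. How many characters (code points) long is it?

Byte at offset 0: 0xF4 = 11110100 → 4-byte char (#1). Advance 4.
Byte at offset 4: 0xE2 = 11100010 → 3-byte char (#2). Advance 3.
Byte at offset 7: 0xF0 = 11110000 → 4-byte char (#3). Advance 4.
Byte at offset 11: 0xF1 = 11110001 → 4-byte char (#4). Advance 4.
Byte at offset 15: 0xE2 = 11100010 → 3-byte char (#5). Advance 3.
Byte at offset 18: 0xF0 = 11110000 → 4-byte char (#6). Advance 4.
Byte at offset 22: 0xC9 = 11001001 → 2-byte char (#7). Advance 2.
Byte at offset 24: 0xE9 = 11101001 → 3-byte char (#8). Advance 3.
Reached end at offset 27 after 8 code points.

8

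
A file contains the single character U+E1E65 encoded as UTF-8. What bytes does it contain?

U+E1E65 = 0xE1E65 = 925285 decimal. In range U+10000–U+10FFFF → 4-byte form: 11110xxx 10xxxxxx 10xxxxxx 10xxxxxx.
Binary (21 bits): 011100001111001100101.
Split 3+6+6+6: 011 | 100001 | 111001 | 100101.
Byte 1: 11110011 = 0xF3.
Byte 2: 10100001 = 0xA1.
Byte 3: 10111001 = 0xB9.
Byte 4: 10100101 = 0xA5.

F3 A1 B9 A5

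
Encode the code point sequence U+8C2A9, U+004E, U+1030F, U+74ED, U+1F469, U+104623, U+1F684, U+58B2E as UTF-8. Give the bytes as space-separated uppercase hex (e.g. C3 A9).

F2 8C 8A A9 4E F0 90 8C 8F E7 93 AD F0 9F 91 A9 F4 84 98 A3 F0 9F 9A 84 F1 98 AC AE

U+8C2A9: 4-byte form → F2 8C 8A A9.
U+004E: 1-byte form → 4E.
U+1030F: 4-byte form → F0 90 8C 8F.
U+74ED: 3-byte form → E7 93 AD.
U+1F469: 4-byte form → F0 9F 91 A9.
U+104623: 4-byte form → F4 84 98 A3.
U+1F684: 4-byte form → F0 9F 9A 84.
U+58B2E: 4-byte form → F1 98 AC AE.
Concatenated (28 bytes): F2 8C 8A A9 4E F0 90 8C 8F E7 93 AD F0 9F 91 A9 F4 84 98 A3 F0 9F 9A 84 F1 98 AC AE.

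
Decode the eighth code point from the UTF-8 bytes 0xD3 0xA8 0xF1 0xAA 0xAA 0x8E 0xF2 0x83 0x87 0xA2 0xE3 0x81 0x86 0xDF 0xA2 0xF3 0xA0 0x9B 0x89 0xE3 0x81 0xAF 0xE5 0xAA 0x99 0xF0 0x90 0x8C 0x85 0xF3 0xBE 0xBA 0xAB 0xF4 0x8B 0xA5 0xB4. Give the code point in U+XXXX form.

U+5A99

Offset 0: leading byte 0xD3 = 11010011 → 2-byte char #1 = D3 A8.
Offset 2: leading byte 0xF1 = 11110001 → 4-byte char #2 = F1 AA AA 8E.
Offset 6: leading byte 0xF2 = 11110010 → 4-byte char #3 = F2 83 87 A2.
Offset 10: leading byte 0xE3 = 11100011 → 3-byte char #4 = E3 81 86.
Offset 13: leading byte 0xDF = 11011111 → 2-byte char #5 = DF A2.
Offset 15: leading byte 0xF3 = 11110011 → 4-byte char #6 = F3 A0 9B 89.
Offset 19: leading byte 0xE3 = 11100011 → 3-byte char #7 = E3 81 AF.
Offset 22: leading byte 0xE5 = 11100101 → 3-byte char #8 = E5 AA 99.
Leading byte 0xE5 = 11100101 matches 1110xxxx → 3-byte sequence.
Byte 1: 0xE5 = 11100101, payload 0101 (4 bits).
Byte 2: 0xAA = 10101010 (10xxxxxx ✓), payload 101010.
Byte 3: 0x99 = 10011001 (10xxxxxx ✓), payload 011001.
Concatenate: 0101101010011001 = 0x5A99 (16 bits → U+5A99).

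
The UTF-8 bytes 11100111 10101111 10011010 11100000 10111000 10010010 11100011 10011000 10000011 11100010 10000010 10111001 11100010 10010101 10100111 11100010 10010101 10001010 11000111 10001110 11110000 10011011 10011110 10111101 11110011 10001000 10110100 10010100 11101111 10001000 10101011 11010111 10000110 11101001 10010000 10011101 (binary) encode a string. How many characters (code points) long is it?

Byte at offset 0: 0xE7 = 11100111 → 3-byte char (#1). Advance 3.
Byte at offset 3: 0xE0 = 11100000 → 3-byte char (#2). Advance 3.
Byte at offset 6: 0xE3 = 11100011 → 3-byte char (#3). Advance 3.
Byte at offset 9: 0xE2 = 11100010 → 3-byte char (#4). Advance 3.
Byte at offset 12: 0xE2 = 11100010 → 3-byte char (#5). Advance 3.
Byte at offset 15: 0xE2 = 11100010 → 3-byte char (#6). Advance 3.
Byte at offset 18: 0xC7 = 11000111 → 2-byte char (#7). Advance 2.
Byte at offset 20: 0xF0 = 11110000 → 4-byte char (#8). Advance 4.
Byte at offset 24: 0xF3 = 11110011 → 4-byte char (#9). Advance 4.
Byte at offset 28: 0xEF = 11101111 → 3-byte char (#10). Advance 3.
Byte at offset 31: 0xD7 = 11010111 → 2-byte char (#11). Advance 2.
Byte at offset 33: 0xE9 = 11101001 → 3-byte char (#12). Advance 3.
Reached end at offset 36 after 12 code points.

12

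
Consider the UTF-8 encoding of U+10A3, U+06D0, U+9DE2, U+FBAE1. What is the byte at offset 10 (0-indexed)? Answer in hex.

0xAB

U+10A3 → 3-byte form E1 82 A3 at offsets 0–2.
U+06D0 → 2-byte form DB 90 at offsets 3–4.
U+9DE2 → 3-byte form E9 B7 A2 at offsets 5–7.
U+FBAE1 → 4-byte form F3 BB AB A1 at offsets 8–11.
Offset 10 falls in char 4's range; it's byte 3 of F3 BB AB A1 = 0xAB.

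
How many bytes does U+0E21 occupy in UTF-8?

3

U+0E21 = 0xE21. UTF-8 uses 1 byte below 0x80, 2 below 0x800, 3 below 0x10000, 4 up to 0x10FFFF. 0xE21 is in U+0800–U+FFFF → 3 bytes.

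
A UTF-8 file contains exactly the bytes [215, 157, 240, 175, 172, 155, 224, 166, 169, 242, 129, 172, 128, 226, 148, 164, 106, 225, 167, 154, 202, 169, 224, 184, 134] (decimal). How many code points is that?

9

Byte at offset 0: 0xD7 = 11010111 → 2-byte char (#1). Advance 2.
Byte at offset 2: 0xF0 = 11110000 → 4-byte char (#2). Advance 4.
Byte at offset 6: 0xE0 = 11100000 → 3-byte char (#3). Advance 3.
Byte at offset 9: 0xF2 = 11110010 → 4-byte char (#4). Advance 4.
Byte at offset 13: 0xE2 = 11100010 → 3-byte char (#5). Advance 3.
Byte at offset 16: 0x6A = 01101010 → 1-byte char (#6). Advance 1.
Byte at offset 17: 0xE1 = 11100001 → 3-byte char (#7). Advance 3.
Byte at offset 20: 0xCA = 11001010 → 2-byte char (#8). Advance 2.
Byte at offset 22: 0xE0 = 11100000 → 3-byte char (#9). Advance 3.
Reached end at offset 25 after 9 code points.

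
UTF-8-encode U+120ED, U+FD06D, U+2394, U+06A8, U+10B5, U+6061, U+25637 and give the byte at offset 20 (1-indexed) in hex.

1-indexed offset 20 is 0-indexed offset 19.
U+120ED → 4-byte form F0 92 83 AD at offsets 0–3.
U+FD06D → 4-byte form F3 BD 81 AD at offsets 4–7.
U+2394 → 3-byte form E2 8E 94 at offsets 8–10.
U+06A8 → 2-byte form DA A8 at offsets 11–12.
U+10B5 → 3-byte form E1 82 B5 at offsets 13–15.
U+6061 → 3-byte form E6 81 A1 at offsets 16–18.
U+25637 → 4-byte form F0 A5 98 B7 at offsets 19–22.
Offset 19 falls in char 7's range; it's byte 1 of F0 A5 98 B7 = 0xF0.

0xF0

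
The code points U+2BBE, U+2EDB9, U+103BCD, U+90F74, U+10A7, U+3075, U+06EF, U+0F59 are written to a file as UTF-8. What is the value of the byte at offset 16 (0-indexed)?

U+2BBE → 3-byte form E2 AE BE at offsets 0–2.
U+2EDB9 → 4-byte form F0 AE B6 B9 at offsets 3–6.
U+103BCD → 4-byte form F4 83 AF 8D at offsets 7–10.
U+90F74 → 4-byte form F2 90 BD B4 at offsets 11–14.
U+10A7 → 3-byte form E1 82 A7 at offsets 15–17.
Offset 16 falls in char 5's range; it's byte 2 of E1 82 A7 = 0x82.

0x82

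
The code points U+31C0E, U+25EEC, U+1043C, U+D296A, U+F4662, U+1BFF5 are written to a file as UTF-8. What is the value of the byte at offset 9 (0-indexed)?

U+31C0E → 4-byte form F0 B1 B0 8E at offsets 0–3.
U+25EEC → 4-byte form F0 A5 BB AC at offsets 4–7.
U+1043C → 4-byte form F0 90 90 BC at offsets 8–11.
Offset 9 falls in char 3's range; it's byte 2 of F0 90 90 BC = 0x90.

0x90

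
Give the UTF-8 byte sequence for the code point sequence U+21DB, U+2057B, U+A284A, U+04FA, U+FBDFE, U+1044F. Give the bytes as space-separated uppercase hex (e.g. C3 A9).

U+21DB: 3-byte form → E2 87 9B.
U+2057B: 4-byte form → F0 A0 95 BB.
U+A284A: 4-byte form → F2 A2 A1 8A.
U+04FA: 2-byte form → D3 BA.
U+FBDFE: 4-byte form → F3 BB B7 BE.
U+1044F: 4-byte form → F0 90 91 8F.
Concatenated (21 bytes): E2 87 9B F0 A0 95 BB F2 A2 A1 8A D3 BA F3 BB B7 BE F0 90 91 8F.

E2 87 9B F0 A0 95 BB F2 A2 A1 8A D3 BA F3 BB B7 BE F0 90 91 8F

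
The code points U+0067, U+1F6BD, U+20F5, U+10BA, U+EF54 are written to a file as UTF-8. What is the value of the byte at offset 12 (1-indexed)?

1-indexed offset 12 is 0-indexed offset 11.
U+0067 → 1-byte form 67 at offsets 0–0.
U+1F6BD → 4-byte form F0 9F 9A BD at offsets 1–4.
U+20F5 → 3-byte form E2 83 B5 at offsets 5–7.
U+10BA → 3-byte form E1 82 BA at offsets 8–10.
U+EF54 → 3-byte form EE BD 94 at offsets 11–13.
Offset 11 falls in char 5's range; it's byte 1 of EE BD 94 = 0xEE.

0xEE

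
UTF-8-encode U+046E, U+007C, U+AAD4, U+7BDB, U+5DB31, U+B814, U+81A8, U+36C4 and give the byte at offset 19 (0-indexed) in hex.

0xE3

U+046E → 2-byte form D1 AE at offsets 0–1.
U+007C → 1-byte form 7C at offsets 2–2.
U+AAD4 → 3-byte form EA AB 94 at offsets 3–5.
U+7BDB → 3-byte form E7 AF 9B at offsets 6–8.
U+5DB31 → 4-byte form F1 9D AC B1 at offsets 9–12.
U+B814 → 3-byte form EB A0 94 at offsets 13–15.
U+81A8 → 3-byte form E8 86 A8 at offsets 16–18.
U+36C4 → 3-byte form E3 9B 84 at offsets 19–21.
Offset 19 falls in char 8's range; it's byte 1 of E3 9B 84 = 0xE3.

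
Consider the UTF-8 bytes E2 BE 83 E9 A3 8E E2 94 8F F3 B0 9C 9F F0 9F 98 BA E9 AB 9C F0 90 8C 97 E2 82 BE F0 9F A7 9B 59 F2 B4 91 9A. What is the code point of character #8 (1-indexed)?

U+20BE

Offset 0: leading byte 0xE2 = 11100010 → 3-byte char #1 = E2 BE 83.
Offset 3: leading byte 0xE9 = 11101001 → 3-byte char #2 = E9 A3 8E.
Offset 6: leading byte 0xE2 = 11100010 → 3-byte char #3 = E2 94 8F.
Offset 9: leading byte 0xF3 = 11110011 → 4-byte char #4 = F3 B0 9C 9F.
Offset 13: leading byte 0xF0 = 11110000 → 4-byte char #5 = F0 9F 98 BA.
Offset 17: leading byte 0xE9 = 11101001 → 3-byte char #6 = E9 AB 9C.
Offset 20: leading byte 0xF0 = 11110000 → 4-byte char #7 = F0 90 8C 97.
Offset 24: leading byte 0xE2 = 11100010 → 3-byte char #8 = E2 82 BE.
Leading byte 0xE2 = 11100010 matches 1110xxxx → 3-byte sequence.
Byte 1: 0xE2 = 11100010, payload 0010 (4 bits).
Byte 2: 0x82 = 10000010 (10xxxxxx ✓), payload 000010.
Byte 3: 0xBE = 10111110 (10xxxxxx ✓), payload 111110.
Concatenate: 0010000010111110 = 0x20BE (16 bits → U+20BE).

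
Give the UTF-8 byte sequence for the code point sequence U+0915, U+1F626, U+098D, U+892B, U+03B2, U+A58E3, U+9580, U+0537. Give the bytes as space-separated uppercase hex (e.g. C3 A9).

E0 A4 95 F0 9F 98 A6 E0 A6 8D E8 A4 AB CE B2 F2 A5 A3 A3 E9 96 80 D4 B7

U+0915: 3-byte form → E0 A4 95.
U+1F626: 4-byte form → F0 9F 98 A6.
U+098D: 3-byte form → E0 A6 8D.
U+892B: 3-byte form → E8 A4 AB.
U+03B2: 2-byte form → CE B2.
U+A58E3: 4-byte form → F2 A5 A3 A3.
U+9580: 3-byte form → E9 96 80.
U+0537: 2-byte form → D4 B7.
Concatenated (24 bytes): E0 A4 95 F0 9F 98 A6 E0 A6 8D E8 A4 AB CE B2 F2 A5 A3 A3 E9 96 80 D4 B7.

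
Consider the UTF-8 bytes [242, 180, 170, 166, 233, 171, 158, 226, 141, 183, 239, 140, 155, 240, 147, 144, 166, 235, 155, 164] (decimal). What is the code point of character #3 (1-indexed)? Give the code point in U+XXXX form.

U+2377

Offset 0: leading byte 0xF2 = 11110010 → 4-byte char #1 = F2 B4 AA A6.
Offset 4: leading byte 0xE9 = 11101001 → 3-byte char #2 = E9 AB 9E.
Offset 7: leading byte 0xE2 = 11100010 → 3-byte char #3 = E2 8D B7.
Leading byte 0xE2 = 11100010 matches 1110xxxx → 3-byte sequence.
Byte 1: 0xE2 = 11100010, payload 0010 (4 bits).
Byte 2: 0x8D = 10001101 (10xxxxxx ✓), payload 001101.
Byte 3: 0xB7 = 10110111 (10xxxxxx ✓), payload 110111.
Concatenate: 0010001101110111 = 0x2377 (16 bits → U+2377).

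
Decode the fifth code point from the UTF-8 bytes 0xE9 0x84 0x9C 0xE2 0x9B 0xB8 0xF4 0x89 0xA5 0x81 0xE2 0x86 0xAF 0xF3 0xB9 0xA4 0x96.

U+F9916

Offset 0: leading byte 0xE9 = 11101001 → 3-byte char #1 = E9 84 9C.
Offset 3: leading byte 0xE2 = 11100010 → 3-byte char #2 = E2 9B B8.
Offset 6: leading byte 0xF4 = 11110100 → 4-byte char #3 = F4 89 A5 81.
Offset 10: leading byte 0xE2 = 11100010 → 3-byte char #4 = E2 86 AF.
Offset 13: leading byte 0xF3 = 11110011 → 4-byte char #5 = F3 B9 A4 96.
Leading byte 0xF3 = 11110011 matches 11110xxx → 4-byte sequence.
Byte 1: 0xF3 = 11110011, payload 011 (3 bits).
Byte 2: 0xB9 = 10111001 (10xxxxxx ✓), payload 111001.
Byte 3: 0xA4 = 10100100 (10xxxxxx ✓), payload 100100.
Byte 4: 0x96 = 10010110 (10xxxxxx ✓), payload 010110.
Concatenate: 011111001100100010110 = 0xF9916 (21 bits → U+F9916).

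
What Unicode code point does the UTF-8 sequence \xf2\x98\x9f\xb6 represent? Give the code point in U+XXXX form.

Leading byte 0xF2 = 11110010 matches 11110xxx → 4-byte sequence.
Byte 1: 0xF2 = 11110010, payload 010 (3 bits).
Byte 2: 0x98 = 10011000 (10xxxxxx ✓), payload 011000.
Byte 3: 0x9F = 10011111 (10xxxxxx ✓), payload 011111.
Byte 4: 0xB6 = 10110110 (10xxxxxx ✓), payload 110110.
Concatenate: 010011000011111110110 = 0x987F6 (21 bits → U+987F6).

U+987F6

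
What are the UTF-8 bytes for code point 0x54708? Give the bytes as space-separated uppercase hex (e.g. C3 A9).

U+54708 = 0x54708 = 345864 decimal. In range U+10000–U+10FFFF → 4-byte form: 11110xxx 10xxxxxx 10xxxxxx 10xxxxxx.
Binary (21 bits): 001010100011100001000.
Split 3+6+6+6: 001 | 010100 | 011100 | 001000.
Byte 1: 11110001 = 0xF1.
Byte 2: 10010100 = 0x94.
Byte 3: 10011100 = 0x9C.
Byte 4: 10001000 = 0x88.

F1 94 9C 88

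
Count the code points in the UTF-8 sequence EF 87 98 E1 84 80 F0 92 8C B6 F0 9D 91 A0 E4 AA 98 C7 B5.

6

Byte at offset 0: 0xEF = 11101111 → 3-byte char (#1). Advance 3.
Byte at offset 3: 0xE1 = 11100001 → 3-byte char (#2). Advance 3.
Byte at offset 6: 0xF0 = 11110000 → 4-byte char (#3). Advance 4.
Byte at offset 10: 0xF0 = 11110000 → 4-byte char (#4). Advance 4.
Byte at offset 14: 0xE4 = 11100100 → 3-byte char (#5). Advance 3.
Byte at offset 17: 0xC7 = 11000111 → 2-byte char (#6). Advance 2.
Reached end at offset 19 after 6 code points.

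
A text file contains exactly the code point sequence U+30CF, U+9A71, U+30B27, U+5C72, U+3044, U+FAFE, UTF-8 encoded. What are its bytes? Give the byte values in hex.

E3 83 8F E9 A9 B1 F0 B0 AC A7 E5 B1 B2 E3 81 84 EF AB BE

U+30CF: 3-byte form → E3 83 8F.
U+9A71: 3-byte form → E9 A9 B1.
U+30B27: 4-byte form → F0 B0 AC A7.
U+5C72: 3-byte form → E5 B1 B2.
U+3044: 3-byte form → E3 81 84.
U+FAFE: 3-byte form → EF AB BE.
Concatenated (19 bytes): E3 83 8F E9 A9 B1 F0 B0 AC A7 E5 B1 B2 E3 81 84 EF AB BE.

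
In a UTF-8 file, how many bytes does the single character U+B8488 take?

4

U+B8488 = 0xB8488. UTF-8 uses 1 byte below 0x80, 2 below 0x800, 3 below 0x10000, 4 up to 0x10FFFF. 0xB8488 is in U+10000–U+10FFFF → 4 bytes.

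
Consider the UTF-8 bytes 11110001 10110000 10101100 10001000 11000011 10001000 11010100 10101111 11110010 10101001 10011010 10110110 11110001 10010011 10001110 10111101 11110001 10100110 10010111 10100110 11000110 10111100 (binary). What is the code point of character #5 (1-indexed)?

U+533BD

Offset 0: leading byte 0xF1 = 11110001 → 4-byte char #1 = F1 B0 AC 88.
Offset 4: leading byte 0xC3 = 11000011 → 2-byte char #2 = C3 88.
Offset 6: leading byte 0xD4 = 11010100 → 2-byte char #3 = D4 AF.
Offset 8: leading byte 0xF2 = 11110010 → 4-byte char #4 = F2 A9 9A B6.
Offset 12: leading byte 0xF1 = 11110001 → 4-byte char #5 = F1 93 8E BD.
Leading byte 0xF1 = 11110001 matches 11110xxx → 4-byte sequence.
Byte 1: 0xF1 = 11110001, payload 001 (3 bits).
Byte 2: 0x93 = 10010011 (10xxxxxx ✓), payload 010011.
Byte 3: 0x8E = 10001110 (10xxxxxx ✓), payload 001110.
Byte 4: 0xBD = 10111101 (10xxxxxx ✓), payload 111101.
Concatenate: 001010011001110111101 = 0x533BD (21 bits → U+533BD).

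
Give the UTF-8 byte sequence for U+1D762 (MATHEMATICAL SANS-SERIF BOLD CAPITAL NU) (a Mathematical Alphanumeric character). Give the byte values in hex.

F0 9D 9D A2

U+1D762 = 0x1D762 = 120674 decimal. In range U+10000–U+10FFFF → 4-byte form: 11110xxx 10xxxxxx 10xxxxxx 10xxxxxx.
Binary (21 bits): 000011101011101100010.
Split 3+6+6+6: 000 | 011101 | 011101 | 100010.
Byte 1: 11110000 = 0xF0.
Byte 2: 10011101 = 0x9D.
Byte 3: 10011101 = 0x9D.
Byte 4: 10100010 = 0xA2.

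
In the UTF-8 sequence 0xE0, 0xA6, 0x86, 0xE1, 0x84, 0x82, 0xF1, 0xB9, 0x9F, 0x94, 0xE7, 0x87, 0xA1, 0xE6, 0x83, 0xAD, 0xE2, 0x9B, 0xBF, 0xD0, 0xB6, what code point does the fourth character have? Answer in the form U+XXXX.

Offset 0: leading byte 0xE0 = 11100000 → 3-byte char #1 = E0 A6 86.
Offset 3: leading byte 0xE1 = 11100001 → 3-byte char #2 = E1 84 82.
Offset 6: leading byte 0xF1 = 11110001 → 4-byte char #3 = F1 B9 9F 94.
Offset 10: leading byte 0xE7 = 11100111 → 3-byte char #4 = E7 87 A1.
Leading byte 0xE7 = 11100111 matches 1110xxxx → 3-byte sequence.
Byte 1: 0xE7 = 11100111, payload 0111 (4 bits).
Byte 2: 0x87 = 10000111 (10xxxxxx ✓), payload 000111.
Byte 3: 0xA1 = 10100001 (10xxxxxx ✓), payload 100001.
Concatenate: 0111000111100001 = 0x71E1 (16 bits → U+71E1).

U+71E1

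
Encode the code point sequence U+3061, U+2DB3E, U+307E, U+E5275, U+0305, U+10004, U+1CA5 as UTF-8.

E3 81 A1 F0 AD AC BE E3 81 BE F3 A5 89 B5 CC 85 F0 90 80 84 E1 B2 A5

U+3061: 3-byte form → E3 81 A1.
U+2DB3E: 4-byte form → F0 AD AC BE.
U+307E: 3-byte form → E3 81 BE.
U+E5275: 4-byte form → F3 A5 89 B5.
U+0305: 2-byte form → CC 85.
U+10004: 4-byte form → F0 90 80 84.
U+1CA5: 3-byte form → E1 B2 A5.
Concatenated (23 bytes): E3 81 A1 F0 AD AC BE E3 81 BE F3 A5 89 B5 CC 85 F0 90 80 84 E1 B2 A5.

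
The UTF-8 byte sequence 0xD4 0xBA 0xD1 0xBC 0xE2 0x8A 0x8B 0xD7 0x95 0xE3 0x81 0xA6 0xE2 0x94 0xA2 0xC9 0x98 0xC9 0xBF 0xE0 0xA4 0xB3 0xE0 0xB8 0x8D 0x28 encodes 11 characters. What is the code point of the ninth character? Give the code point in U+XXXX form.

U+0933

Offset 0: leading byte 0xD4 = 11010100 → 2-byte char #1 = D4 BA.
Offset 2: leading byte 0xD1 = 11010001 → 2-byte char #2 = D1 BC.
Offset 4: leading byte 0xE2 = 11100010 → 3-byte char #3 = E2 8A 8B.
Offset 7: leading byte 0xD7 = 11010111 → 2-byte char #4 = D7 95.
Offset 9: leading byte 0xE3 = 11100011 → 3-byte char #5 = E3 81 A6.
Offset 12: leading byte 0xE2 = 11100010 → 3-byte char #6 = E2 94 A2.
Offset 15: leading byte 0xC9 = 11001001 → 2-byte char #7 = C9 98.
Offset 17: leading byte 0xC9 = 11001001 → 2-byte char #8 = C9 BF.
Offset 19: leading byte 0xE0 = 11100000 → 3-byte char #9 = E0 A4 B3.
Leading byte 0xE0 = 11100000 matches 1110xxxx → 3-byte sequence.
Byte 1: 0xE0 = 11100000, payload 0000 (4 bits).
Byte 2: 0xA4 = 10100100 (10xxxxxx ✓), payload 100100.
Byte 3: 0xB3 = 10110011 (10xxxxxx ✓), payload 110011.
Concatenate: 0000100100110011 = 0x933 (16 bits → U+0933).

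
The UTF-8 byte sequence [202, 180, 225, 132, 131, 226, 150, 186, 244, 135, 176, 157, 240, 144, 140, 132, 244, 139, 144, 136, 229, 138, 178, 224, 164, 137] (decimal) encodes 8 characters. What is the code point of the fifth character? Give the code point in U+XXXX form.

U+10304

Offset 0: leading byte 0xCA = 11001010 → 2-byte char #1 = CA B4.
Offset 2: leading byte 0xE1 = 11100001 → 3-byte char #2 = E1 84 83.
Offset 5: leading byte 0xE2 = 11100010 → 3-byte char #3 = E2 96 BA.
Offset 8: leading byte 0xF4 = 11110100 → 4-byte char #4 = F4 87 B0 9D.
Offset 12: leading byte 0xF0 = 11110000 → 4-byte char #5 = F0 90 8C 84.
Leading byte 0xF0 = 11110000 matches 11110xxx → 4-byte sequence.
Byte 1: 0xF0 = 11110000, payload 000 (3 bits).
Byte 2: 0x90 = 10010000 (10xxxxxx ✓), payload 010000.
Byte 3: 0x8C = 10001100 (10xxxxxx ✓), payload 001100.
Byte 4: 0x84 = 10000100 (10xxxxxx ✓), payload 000100.
Concatenate: 000010000001100000100 = 0x10304 (21 bits → U+10304).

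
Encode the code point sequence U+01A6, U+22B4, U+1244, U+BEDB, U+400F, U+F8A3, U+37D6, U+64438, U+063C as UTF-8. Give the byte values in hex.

U+01A6: 2-byte form → C6 A6.
U+22B4: 3-byte form → E2 8A B4.
U+1244: 3-byte form → E1 89 84.
U+BEDB: 3-byte form → EB BB 9B.
U+400F: 3-byte form → E4 80 8F.
U+F8A3: 3-byte form → EF A2 A3.
U+37D6: 3-byte form → E3 9F 96.
U+64438: 4-byte form → F1 A4 90 B8.
U+063C: 2-byte form → D8 BC.
Concatenated (26 bytes): C6 A6 E2 8A B4 E1 89 84 EB BB 9B E4 80 8F EF A2 A3 E3 9F 96 F1 A4 90 B8 D8 BC.

C6 A6 E2 8A B4 E1 89 84 EB BB 9B E4 80 8F EF A2 A3 E3 9F 96 F1 A4 90 B8 D8 BC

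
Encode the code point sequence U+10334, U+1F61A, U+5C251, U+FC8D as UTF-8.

F0 90 8C B4 F0 9F 98 9A F1 9C 89 91 EF B2 8D

U+10334: 4-byte form → F0 90 8C B4.
U+1F61A: 4-byte form → F0 9F 98 9A.
U+5C251: 4-byte form → F1 9C 89 91.
U+FC8D: 3-byte form → EF B2 8D.
Concatenated (15 bytes): F0 90 8C B4 F0 9F 98 9A F1 9C 89 91 EF B2 8D.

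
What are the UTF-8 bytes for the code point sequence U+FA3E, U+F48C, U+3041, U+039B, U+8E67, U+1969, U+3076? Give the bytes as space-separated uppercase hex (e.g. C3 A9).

EF A8 BE EF 92 8C E3 81 81 CE 9B E8 B9 A7 E1 A5 A9 E3 81 B6

U+FA3E: 3-byte form → EF A8 BE.
U+F48C: 3-byte form → EF 92 8C.
U+3041: 3-byte form → E3 81 81.
U+039B: 2-byte form → CE 9B.
U+8E67: 3-byte form → E8 B9 A7.
U+1969: 3-byte form → E1 A5 A9.
U+3076: 3-byte form → E3 81 B6.
Concatenated (20 bytes): EF A8 BE EF 92 8C E3 81 81 CE 9B E8 B9 A7 E1 A5 A9 E3 81 B6.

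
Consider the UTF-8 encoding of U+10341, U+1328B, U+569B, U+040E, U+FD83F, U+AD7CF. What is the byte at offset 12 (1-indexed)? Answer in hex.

0xD0

1-indexed offset 12 is 0-indexed offset 11.
U+10341 → 4-byte form F0 90 8D 81 at offsets 0–3.
U+1328B → 4-byte form F0 93 8A 8B at offsets 4–7.
U+569B → 3-byte form E5 9A 9B at offsets 8–10.
U+040E → 2-byte form D0 8E at offsets 11–12.
Offset 11 falls in char 4's range; it's byte 1 of D0 8E = 0xD0.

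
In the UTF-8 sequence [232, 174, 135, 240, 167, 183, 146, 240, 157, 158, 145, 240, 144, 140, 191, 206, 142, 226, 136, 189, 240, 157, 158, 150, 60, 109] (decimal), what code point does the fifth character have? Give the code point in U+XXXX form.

U+038E

Offset 0: leading byte 0xE8 = 11101000 → 3-byte char #1 = E8 AE 87.
Offset 3: leading byte 0xF0 = 11110000 → 4-byte char #2 = F0 A7 B7 92.
Offset 7: leading byte 0xF0 = 11110000 → 4-byte char #3 = F0 9D 9E 91.
Offset 11: leading byte 0xF0 = 11110000 → 4-byte char #4 = F0 90 8C BF.
Offset 15: leading byte 0xCE = 11001110 → 2-byte char #5 = CE 8E.
Leading byte 0xCE = 11001110 matches 110xxxxx → 2-byte sequence.
Byte 1: 0xCE = 11001110, payload 01110 (5 bits).
Byte 2: 0x8E = 10001110 (10xxxxxx ✓), payload 001110.
Concatenate: 01110001110 = 0x38E (11 bits → U+038E).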